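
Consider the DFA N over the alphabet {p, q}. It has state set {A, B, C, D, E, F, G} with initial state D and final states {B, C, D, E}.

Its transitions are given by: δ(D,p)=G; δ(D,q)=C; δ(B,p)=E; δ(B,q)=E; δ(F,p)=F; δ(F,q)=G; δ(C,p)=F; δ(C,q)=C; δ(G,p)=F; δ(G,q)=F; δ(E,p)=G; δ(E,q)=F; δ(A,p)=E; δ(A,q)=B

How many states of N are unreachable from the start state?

3

No path from D leads to A, B, E; the other 4 states are all reachable.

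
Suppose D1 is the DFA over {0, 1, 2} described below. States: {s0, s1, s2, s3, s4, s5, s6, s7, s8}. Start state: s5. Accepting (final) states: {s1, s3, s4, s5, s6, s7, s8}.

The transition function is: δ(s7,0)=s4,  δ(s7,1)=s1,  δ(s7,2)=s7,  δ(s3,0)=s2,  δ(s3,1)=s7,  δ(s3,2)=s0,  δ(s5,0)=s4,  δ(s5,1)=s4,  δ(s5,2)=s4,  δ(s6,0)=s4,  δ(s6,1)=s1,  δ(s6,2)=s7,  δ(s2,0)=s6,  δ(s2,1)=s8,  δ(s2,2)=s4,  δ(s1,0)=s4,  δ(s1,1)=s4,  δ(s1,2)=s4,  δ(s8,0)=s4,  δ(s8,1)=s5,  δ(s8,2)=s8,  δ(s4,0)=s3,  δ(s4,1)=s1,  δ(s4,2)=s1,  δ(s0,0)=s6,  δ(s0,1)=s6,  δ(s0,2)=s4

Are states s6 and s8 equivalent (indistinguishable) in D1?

P0 = {s1,s3,s4,s5,s6,s7,s8} | {s0,s2}.
Split {s1,s3,s4,s5,s6,s7,s8} by δ(·,0) → {s1,s4,s5,s6,s7,s8} and {s3}.
On input 0, block {s1,s4,s5,s6,s7,s8} splits into {s1,s5,s6,s7,s8} and {s4}.
Refine {s1,s5,s6,s7,s8} on symbol 1: members go to different blocks, giving {s6,s7,s8} and {s1,s5}.
No further refinement is possible. Final partition (5 blocks): {s6,s7,s8} | {s0,s2} | {s3} | {s4} | {s1,s5}.
s6 and s8 lie in the same block of the stable partition, so they are equivalent — no string distinguishes them.

Yes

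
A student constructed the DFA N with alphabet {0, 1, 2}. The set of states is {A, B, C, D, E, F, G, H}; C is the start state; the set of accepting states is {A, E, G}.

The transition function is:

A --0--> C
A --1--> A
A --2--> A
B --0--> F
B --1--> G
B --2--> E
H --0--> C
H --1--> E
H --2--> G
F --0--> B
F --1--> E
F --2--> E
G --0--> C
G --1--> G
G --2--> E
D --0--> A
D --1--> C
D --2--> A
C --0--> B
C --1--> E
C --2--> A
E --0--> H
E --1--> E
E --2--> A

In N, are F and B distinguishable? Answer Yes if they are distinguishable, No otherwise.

States {D} cannot be reached from the start state, so discard them.
Initial partition by acceptance: {A,E,G} | {B,C,F,H}.
The partition is now stable with 2 blocks: {A,E,G} | {B,C,F,H}.
F and B lie in the same block of the stable partition, so they are equivalent — no string distinguishes them.

No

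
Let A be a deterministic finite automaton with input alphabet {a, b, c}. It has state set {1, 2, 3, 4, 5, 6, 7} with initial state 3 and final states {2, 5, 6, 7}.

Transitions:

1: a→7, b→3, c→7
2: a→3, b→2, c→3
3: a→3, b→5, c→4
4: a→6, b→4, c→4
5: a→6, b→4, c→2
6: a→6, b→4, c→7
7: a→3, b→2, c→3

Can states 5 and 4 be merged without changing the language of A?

No

Reachable states from the start: {2,3,4,5,6,7}. Unreachable: {1} — drop them.
Start with accepting vs non-accepting: {2,5,6,7} | {3,4}.
Split {2,5,6,7} by δ(·,a) → {2,7} and {5,6}.
On input a, block {3,4} splits into {3} and {4}.
Stable partition: {2,7} | {3} | {5,6} | {4} — 4 equivalence classes.
5 and 4 end up in different blocks, so they are distinguishable. For instance, the string 'ε' is accepted from only 5.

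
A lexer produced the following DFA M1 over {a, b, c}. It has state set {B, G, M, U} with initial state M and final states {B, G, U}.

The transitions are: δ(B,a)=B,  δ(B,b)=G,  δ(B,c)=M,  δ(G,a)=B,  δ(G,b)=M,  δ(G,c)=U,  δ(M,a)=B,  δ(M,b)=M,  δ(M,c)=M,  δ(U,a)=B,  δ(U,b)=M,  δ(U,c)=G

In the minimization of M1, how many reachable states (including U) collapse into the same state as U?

P0 = {B,G,U} | {M}.
Split {B,G,U} by δ(·,b) → {G,U} and {B}.
The partition is now stable with 3 blocks: {G,U} | {M} | {B}.
The equivalence class containing U is {G,U}, of size 2.

2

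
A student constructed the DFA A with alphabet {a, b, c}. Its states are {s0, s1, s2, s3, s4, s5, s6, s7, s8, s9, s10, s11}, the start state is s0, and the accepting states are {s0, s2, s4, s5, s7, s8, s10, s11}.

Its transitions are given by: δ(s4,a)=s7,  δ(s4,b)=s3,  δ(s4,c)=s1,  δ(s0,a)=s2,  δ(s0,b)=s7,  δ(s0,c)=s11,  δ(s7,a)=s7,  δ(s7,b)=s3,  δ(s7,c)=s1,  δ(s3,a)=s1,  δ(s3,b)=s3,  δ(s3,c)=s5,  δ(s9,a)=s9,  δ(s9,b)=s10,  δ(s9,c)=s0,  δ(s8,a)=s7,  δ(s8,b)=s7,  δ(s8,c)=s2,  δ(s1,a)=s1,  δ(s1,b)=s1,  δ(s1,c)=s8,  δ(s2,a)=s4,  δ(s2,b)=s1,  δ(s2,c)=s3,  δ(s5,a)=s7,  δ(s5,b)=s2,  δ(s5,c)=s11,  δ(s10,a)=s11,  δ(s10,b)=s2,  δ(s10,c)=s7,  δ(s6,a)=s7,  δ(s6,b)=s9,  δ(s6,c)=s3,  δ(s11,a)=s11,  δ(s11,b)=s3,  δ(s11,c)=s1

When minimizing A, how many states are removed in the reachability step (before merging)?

Starting at s0 and following transitions, the reachable set is {s0, s1, s2, s3, s4, s5, s7, s8, s11}. That leaves s6, s9, s10 unreachable — 3 in total.

3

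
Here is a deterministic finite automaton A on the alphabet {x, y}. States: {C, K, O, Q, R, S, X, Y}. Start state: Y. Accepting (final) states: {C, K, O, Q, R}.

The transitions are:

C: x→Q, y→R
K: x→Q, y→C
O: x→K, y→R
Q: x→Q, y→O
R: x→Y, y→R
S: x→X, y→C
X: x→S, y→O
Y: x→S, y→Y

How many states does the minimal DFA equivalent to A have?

5

P0 = {C,K,O,Q,R} | {S,X,Y}.
Refine {C,K,O,Q,R} on symbol x: members go to different blocks, giving {C,K,O,Q} and {R}.
On input y, block {C,K,O,Q} splits into {C,O} and {K,Q}.
Refine {S,X,Y} on symbol y: members go to different blocks, giving {S,X} and {Y}.
The partition is now stable with 5 blocks: {C,O} | {S,X} | {R} | {K,Q} | {Y}.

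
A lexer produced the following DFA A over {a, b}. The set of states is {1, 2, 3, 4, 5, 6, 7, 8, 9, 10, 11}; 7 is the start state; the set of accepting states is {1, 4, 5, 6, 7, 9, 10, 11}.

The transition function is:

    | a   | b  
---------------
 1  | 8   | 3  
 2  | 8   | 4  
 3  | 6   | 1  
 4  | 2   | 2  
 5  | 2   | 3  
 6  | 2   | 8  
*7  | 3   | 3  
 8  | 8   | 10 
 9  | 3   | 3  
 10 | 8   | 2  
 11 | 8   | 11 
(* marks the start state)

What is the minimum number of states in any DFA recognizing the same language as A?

States {5,9,11} cannot be reached from the start state, so discard them.
P0 = {1,4,6,7,10} | {2,3,8}.
Split {2,3,8} by δ(·,a) → {2,8} and {3}.
Refine {1,4,6,7,10} on symbol a: members go to different blocks, giving {1,4,6,10} and {7}.
Refine {1,4,6,10} on symbol b: members go to different blocks, giving {4,6,10} and {1}.
No further refinement is possible. Final partition (5 blocks): {4,6,10} | {2,8} | {3} | {7} | {1}.

5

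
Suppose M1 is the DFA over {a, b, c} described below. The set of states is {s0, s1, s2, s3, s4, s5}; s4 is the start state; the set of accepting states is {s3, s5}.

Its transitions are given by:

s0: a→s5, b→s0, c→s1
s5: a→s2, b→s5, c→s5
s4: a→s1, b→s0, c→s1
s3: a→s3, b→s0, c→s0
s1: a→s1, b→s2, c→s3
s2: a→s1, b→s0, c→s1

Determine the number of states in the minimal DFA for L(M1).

Initial partition by acceptance: {s3,s5} | {s0,s1,s2,s4}.
Split {s3,s5} by δ(·,a) → {s3} and {s5}.
On input a, block {s0,s1,s2,s4} splits into {s1,s2,s4} and {s0}.
Split {s1,s2,s4} by δ(·,b) → {s2,s4} and {s1}.
The partition is now stable with 5 blocks: {s3} | {s2,s4} | {s5} | {s0} | {s1}.

5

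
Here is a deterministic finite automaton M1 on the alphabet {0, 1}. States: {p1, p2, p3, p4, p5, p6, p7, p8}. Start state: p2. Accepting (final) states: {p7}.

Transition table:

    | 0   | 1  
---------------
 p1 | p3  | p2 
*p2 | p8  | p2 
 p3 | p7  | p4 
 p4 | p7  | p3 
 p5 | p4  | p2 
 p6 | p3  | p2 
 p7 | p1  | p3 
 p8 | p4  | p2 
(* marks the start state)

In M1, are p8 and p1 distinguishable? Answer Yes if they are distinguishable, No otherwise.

States {p5,p6} cannot be reached from the start state, so discard them.
P0 = {p7} | {p1,p2,p3,p4,p8}.
Split {p1,p2,p3,p4,p8} by δ(·,0) → {p1,p2,p8} and {p3,p4}.
Split {p1,p2,p8} by δ(·,0) → {p1,p8} and {p2}.
The partition is now stable with 4 blocks: {p7} | {p1,p8} | {p3,p4} | {p2}.
p8 and p1 lie in the same block of the stable partition, so they are equivalent — no string distinguishes them.

No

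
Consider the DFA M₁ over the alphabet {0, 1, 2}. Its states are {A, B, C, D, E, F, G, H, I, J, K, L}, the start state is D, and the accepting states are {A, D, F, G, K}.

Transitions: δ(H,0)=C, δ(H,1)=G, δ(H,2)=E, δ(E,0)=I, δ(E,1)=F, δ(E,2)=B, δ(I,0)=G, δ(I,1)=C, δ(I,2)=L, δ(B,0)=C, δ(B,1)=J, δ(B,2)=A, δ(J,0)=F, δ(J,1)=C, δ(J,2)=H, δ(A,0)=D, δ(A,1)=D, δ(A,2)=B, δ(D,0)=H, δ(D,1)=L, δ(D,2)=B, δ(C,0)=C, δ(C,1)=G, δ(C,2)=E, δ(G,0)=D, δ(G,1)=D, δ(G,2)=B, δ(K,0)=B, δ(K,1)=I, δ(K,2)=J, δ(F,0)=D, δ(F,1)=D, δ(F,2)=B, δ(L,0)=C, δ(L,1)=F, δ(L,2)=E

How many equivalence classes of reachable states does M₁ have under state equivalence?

6

States {K} cannot be reached from the start state, so discard them.
P0 = {A,D,F,G} | {B,C,E,H,I,J,L}.
Refine {A,D,F,G} on symbol 0: members go to different blocks, giving {A,F,G} and {D}.
On input 0, block {B,C,E,H,I,J,L} splits into {B,C,E,H,L} and {I,J}.
Refine {B,C,E,H,L} on symbol 0: members go to different blocks, giving {B,C,H,L} and {E}.
Split {B,C,H,L} by δ(·,1) → {C,H,L} and {B}.
The partition is now stable with 6 blocks: {A,F,G} | {C,H,L} | {D} | {I,J} | {E} | {B}.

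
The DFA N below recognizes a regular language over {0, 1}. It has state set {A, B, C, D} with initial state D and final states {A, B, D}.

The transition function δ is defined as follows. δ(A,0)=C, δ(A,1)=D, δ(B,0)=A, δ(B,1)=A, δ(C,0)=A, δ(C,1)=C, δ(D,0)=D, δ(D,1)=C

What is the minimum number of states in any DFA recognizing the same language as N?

States {B} cannot be reached from the start state, so discard them.
Initial partition by acceptance: {A,D} | {C}.
On input 0, block {A,D} splits into {A} and {D}.
The partition is now stable with 3 blocks: {A} | {C} | {D}.

3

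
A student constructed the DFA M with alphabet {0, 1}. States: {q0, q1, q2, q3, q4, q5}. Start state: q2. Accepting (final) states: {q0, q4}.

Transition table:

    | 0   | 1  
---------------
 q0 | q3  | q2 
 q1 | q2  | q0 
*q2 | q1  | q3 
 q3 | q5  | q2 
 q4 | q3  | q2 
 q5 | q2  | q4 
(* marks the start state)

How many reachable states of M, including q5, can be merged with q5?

All states are reachable from the start state.
P0 = {q0,q4} | {q1,q2,q3,q5}.
Refine {q1,q2,q3,q5} on symbol 1: members go to different blocks, giving {q1,q5} and {q2,q3}.
No further refinement is possible. Final partition (3 blocks): {q0,q4} | {q1,q5} | {q2,q3}.
The equivalence class containing q5 is {q1,q5}, of size 2.

2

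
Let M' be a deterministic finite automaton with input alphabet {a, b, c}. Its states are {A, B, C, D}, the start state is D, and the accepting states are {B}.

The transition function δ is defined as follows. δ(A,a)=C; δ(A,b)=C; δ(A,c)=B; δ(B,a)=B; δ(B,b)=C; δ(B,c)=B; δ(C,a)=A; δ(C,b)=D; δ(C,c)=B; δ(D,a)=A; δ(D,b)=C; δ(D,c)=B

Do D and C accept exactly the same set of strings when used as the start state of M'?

Yes

P0 = {B} | {A,C,D}.
No further refinement is possible. Final partition (2 blocks): {B} | {A,C,D}.
D and C lie in the same block of the stable partition, so they are equivalent — no string distinguishes them.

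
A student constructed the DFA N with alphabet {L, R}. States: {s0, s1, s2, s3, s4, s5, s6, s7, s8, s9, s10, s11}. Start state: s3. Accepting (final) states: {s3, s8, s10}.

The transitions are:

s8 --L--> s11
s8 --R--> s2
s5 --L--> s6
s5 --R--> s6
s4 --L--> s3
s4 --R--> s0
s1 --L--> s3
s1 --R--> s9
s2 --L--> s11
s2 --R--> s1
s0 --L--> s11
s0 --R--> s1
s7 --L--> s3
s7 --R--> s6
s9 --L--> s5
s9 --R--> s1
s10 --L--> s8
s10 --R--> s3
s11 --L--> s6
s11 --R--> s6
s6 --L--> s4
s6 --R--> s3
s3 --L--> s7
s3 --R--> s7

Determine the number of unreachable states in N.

3

Starting at s3 and following transitions, the reachable set is {s0, s1, s3, s4, s5, s6, s7, s9, s11}. That leaves s2, s8, s10 unreachable — 3 in total.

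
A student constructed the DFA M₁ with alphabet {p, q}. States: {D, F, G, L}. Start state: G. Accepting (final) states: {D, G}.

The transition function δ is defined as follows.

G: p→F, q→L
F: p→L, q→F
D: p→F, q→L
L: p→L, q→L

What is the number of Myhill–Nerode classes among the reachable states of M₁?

2

First remove the unreachable states {D}; 3 states remain.
P0 = {G} | {F,L}.
Stable partition: {G} | {F,L} — 2 equivalence classes.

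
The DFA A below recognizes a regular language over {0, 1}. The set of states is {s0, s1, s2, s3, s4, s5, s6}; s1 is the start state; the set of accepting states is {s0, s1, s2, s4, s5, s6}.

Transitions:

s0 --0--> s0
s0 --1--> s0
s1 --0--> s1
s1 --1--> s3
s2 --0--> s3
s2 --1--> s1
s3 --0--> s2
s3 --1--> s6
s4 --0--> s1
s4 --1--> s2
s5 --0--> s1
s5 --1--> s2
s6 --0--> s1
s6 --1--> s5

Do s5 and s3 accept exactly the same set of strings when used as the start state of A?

First remove the unreachable states {s0,s4}; 5 states remain.
Start with accepting vs non-accepting: {s1,s2,s5,s6} | {s3}.
Split {s1,s2,s5,s6} by δ(·,0) → {s1,s5,s6} and {s2}.
On input 1, block {s1,s5,s6} splits into {s1} and {s5} and {s6}.
Stable partition: {s1} | {s3} | {s2} | {s5} | {s6} — 5 equivalence classes.
s5 and s3 end up in different blocks, so they are distinguishable. For instance, the string 'ε' is accepted from only s5.

No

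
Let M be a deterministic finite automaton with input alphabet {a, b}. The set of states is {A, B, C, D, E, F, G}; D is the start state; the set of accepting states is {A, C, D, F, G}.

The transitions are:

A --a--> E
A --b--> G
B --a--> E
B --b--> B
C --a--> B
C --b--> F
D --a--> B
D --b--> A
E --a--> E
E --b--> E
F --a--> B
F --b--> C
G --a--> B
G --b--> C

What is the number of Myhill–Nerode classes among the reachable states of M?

2

P0 = {A,C,D,F,G} | {B,E}.
The partition is now stable with 2 blocks: {A,C,D,F,G} | {B,E}.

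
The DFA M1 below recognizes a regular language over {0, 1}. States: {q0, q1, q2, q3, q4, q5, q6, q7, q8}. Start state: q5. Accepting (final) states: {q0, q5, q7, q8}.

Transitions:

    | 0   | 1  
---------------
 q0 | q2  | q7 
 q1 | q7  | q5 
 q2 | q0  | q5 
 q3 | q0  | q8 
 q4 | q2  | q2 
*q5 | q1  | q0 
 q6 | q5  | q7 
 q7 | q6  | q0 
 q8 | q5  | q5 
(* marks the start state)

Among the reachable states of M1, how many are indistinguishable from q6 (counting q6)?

3

States {q3,q4,q8} cannot be reached from the start state, so discard them.
P0 = {q0,q5,q7} | {q1,q2,q6}.
No further refinement is possible. Final partition (2 blocks): {q0,q5,q7} | {q1,q2,q6}.
The equivalence class containing q6 is {q1,q2,q6}, of size 3.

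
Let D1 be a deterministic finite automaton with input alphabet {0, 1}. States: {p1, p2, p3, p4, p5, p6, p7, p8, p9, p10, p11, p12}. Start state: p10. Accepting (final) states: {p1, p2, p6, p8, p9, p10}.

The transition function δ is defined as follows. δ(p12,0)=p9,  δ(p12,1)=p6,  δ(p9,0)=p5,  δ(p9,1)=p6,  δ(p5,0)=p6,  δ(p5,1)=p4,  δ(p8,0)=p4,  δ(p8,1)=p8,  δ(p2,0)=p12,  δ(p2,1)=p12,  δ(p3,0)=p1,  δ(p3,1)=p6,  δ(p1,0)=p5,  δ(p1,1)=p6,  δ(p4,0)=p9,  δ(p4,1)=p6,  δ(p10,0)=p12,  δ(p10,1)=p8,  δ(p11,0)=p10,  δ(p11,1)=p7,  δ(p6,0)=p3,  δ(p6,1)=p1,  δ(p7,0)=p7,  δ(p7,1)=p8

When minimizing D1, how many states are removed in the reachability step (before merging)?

No path from p10 leads to p2, p7, p11; the other 9 states are all reachable.

3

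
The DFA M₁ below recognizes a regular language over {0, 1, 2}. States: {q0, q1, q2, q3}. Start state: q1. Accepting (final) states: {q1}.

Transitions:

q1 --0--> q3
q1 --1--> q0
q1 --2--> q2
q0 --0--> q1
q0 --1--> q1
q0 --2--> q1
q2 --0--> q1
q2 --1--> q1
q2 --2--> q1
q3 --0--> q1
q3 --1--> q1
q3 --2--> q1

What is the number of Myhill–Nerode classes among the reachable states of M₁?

2

Initial partition by acceptance: {q1} | {q0,q2,q3}.
The partition is now stable with 2 blocks: {q1} | {q0,q2,q3}.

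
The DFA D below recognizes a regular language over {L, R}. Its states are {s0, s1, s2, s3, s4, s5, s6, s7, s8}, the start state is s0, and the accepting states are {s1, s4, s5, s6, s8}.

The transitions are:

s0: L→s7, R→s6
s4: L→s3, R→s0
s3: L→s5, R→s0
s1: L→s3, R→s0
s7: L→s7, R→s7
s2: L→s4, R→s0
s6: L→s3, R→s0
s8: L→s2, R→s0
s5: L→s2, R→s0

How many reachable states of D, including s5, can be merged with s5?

3

Reachable states from the start: {s0,s2,s3,s4,s5,s6,s7}. Unreachable: {s1,s8} — drop them.
Initial partition by acceptance: {s4,s5,s6} | {s0,s2,s3,s7}.
Refine {s0,s2,s3,s7} on symbol L: members go to different blocks, giving {s0,s7} and {s2,s3}.
On input R, block {s0,s7} splits into {s0} and {s7}.
The partition is now stable with 4 blocks: {s4,s5,s6} | {s0} | {s2,s3} | {s7}.
State s5 belongs to the block {s4,s5,s6}, which has 3 states.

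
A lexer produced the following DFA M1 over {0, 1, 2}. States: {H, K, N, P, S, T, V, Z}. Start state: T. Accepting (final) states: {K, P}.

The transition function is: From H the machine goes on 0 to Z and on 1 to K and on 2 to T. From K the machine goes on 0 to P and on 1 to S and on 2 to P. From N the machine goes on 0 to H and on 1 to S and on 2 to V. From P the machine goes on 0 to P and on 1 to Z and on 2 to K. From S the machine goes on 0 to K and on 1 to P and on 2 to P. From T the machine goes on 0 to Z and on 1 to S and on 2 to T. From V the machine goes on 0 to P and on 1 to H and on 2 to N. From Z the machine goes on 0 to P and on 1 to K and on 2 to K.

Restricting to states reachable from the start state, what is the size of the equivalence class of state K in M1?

2

States {H,N,V} cannot be reached from the start state, so discard them.
Initial partition by acceptance: {K,P} | {S,T,Z}.
Split {S,T,Z} by δ(·,0) → {S,Z} and {T}.
No further refinement is possible. Final partition (3 blocks): {K,P} | {S,Z} | {T}.
State K belongs to the block {K,P}, which has 2 states.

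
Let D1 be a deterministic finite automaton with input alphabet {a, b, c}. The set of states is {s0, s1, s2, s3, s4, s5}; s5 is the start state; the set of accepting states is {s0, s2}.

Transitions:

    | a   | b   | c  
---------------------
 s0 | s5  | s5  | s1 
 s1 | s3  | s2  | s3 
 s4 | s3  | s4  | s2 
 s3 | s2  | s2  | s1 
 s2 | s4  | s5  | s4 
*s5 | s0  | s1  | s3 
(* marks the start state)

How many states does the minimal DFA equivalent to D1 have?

All states are reachable from the start state.
Start with accepting vs non-accepting: {s0,s2} | {s1,s3,s4,s5}.
On input a, block {s1,s3,s4,s5} splits into {s1,s4} and {s3,s5}.
Refine {s0,s2} on symbol a: members go to different blocks, giving {s0} and {s2}.
Split {s1,s4} by δ(·,b) → {s1} and {s4}.
Refine {s3,s5} on symbol a: members go to different blocks, giving {s3} and {s5}.
No further refinement is possible. Final partition (6 blocks): {s0} | {s1} | {s3} | {s2} | {s4} | {s5}.

6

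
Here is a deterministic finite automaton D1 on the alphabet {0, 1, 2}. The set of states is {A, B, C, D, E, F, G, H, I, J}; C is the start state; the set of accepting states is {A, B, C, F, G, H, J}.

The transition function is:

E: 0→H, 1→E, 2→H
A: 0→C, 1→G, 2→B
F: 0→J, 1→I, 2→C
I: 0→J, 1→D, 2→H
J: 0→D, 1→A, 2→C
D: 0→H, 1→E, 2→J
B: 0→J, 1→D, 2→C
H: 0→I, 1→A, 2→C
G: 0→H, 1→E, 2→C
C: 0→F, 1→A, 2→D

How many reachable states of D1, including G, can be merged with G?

Every state is reachable, so we keep all 10.
P0 = {A,B,C,F,G,H,J} | {D,E,I}.
On input 0, block {A,B,C,F,G,H,J} splits into {A,B,C,F,G} and {H,J}.
Split {A,B,C,F,G} by δ(·,0) → {B,F,G} and {A,C}.
Refine {A,C} on symbol 0: members go to different blocks, giving {A} and {C}.
Stable partition: {B,F,G} | {D,E,I} | {H,J} | {A} | {C} — 5 equivalence classes.
The equivalence class containing G is {B,F,G}, of size 3.

3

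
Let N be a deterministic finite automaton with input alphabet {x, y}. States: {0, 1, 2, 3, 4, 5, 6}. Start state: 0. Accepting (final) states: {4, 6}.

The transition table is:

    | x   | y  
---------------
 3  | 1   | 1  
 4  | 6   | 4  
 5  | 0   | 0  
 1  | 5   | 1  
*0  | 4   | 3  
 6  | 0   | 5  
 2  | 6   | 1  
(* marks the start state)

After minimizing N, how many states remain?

Reachable states from the start: {0,1,3,4,5,6}. Unreachable: {2} — drop them.
Initial partition by acceptance: {4,6} | {0,1,3,5}.
On input x, block {4,6} splits into {4} and {6}.
Refine {0,1,3,5} on symbol x: members go to different blocks, giving {1,3,5} and {0}.
On input x, block {1,3,5} splits into {1,3} and {5}.
Split {1,3} by δ(·,x) → {1} and {3}.
Stable partition: {4} | {1} | {6} | {0} | {5} | {3} — 6 equivalence classes.

6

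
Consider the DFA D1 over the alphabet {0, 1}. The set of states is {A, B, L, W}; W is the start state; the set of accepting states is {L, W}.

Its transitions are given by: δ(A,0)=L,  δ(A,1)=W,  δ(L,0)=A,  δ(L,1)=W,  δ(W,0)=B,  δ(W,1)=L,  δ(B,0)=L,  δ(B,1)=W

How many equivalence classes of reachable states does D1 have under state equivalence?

Every state is reachable, so we keep all 4.
Start with accepting vs non-accepting: {L,W} | {A,B}.
No further refinement is possible. Final partition (2 blocks): {L,W} | {A,B}.

2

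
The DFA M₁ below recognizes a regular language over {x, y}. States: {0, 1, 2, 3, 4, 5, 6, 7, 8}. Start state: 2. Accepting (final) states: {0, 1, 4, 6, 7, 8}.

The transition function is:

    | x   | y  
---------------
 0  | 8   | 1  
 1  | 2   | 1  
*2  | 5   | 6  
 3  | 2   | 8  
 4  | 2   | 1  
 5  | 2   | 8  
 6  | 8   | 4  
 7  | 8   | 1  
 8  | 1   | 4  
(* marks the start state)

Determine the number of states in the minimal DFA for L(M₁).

First remove the unreachable states {0,3,7}; 6 states remain.
P0 = {1,4,6,8} | {2,5}.
On input x, block {1,4,6,8} splits into {1,4} and {6,8}.
Refine {6,8} on symbol x: members go to different blocks, giving {6} and {8}.
On input y, block {2,5} splits into {2} and {5}.
The partition is now stable with 5 blocks: {1,4} | {2} | {6} | {8} | {5}.

5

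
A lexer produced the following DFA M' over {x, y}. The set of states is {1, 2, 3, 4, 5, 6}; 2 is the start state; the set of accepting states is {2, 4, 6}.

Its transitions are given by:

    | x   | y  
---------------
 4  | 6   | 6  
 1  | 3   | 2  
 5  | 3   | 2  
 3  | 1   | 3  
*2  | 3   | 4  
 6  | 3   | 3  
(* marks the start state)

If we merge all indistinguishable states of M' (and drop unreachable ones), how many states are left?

First remove the unreachable states {5}; 5 states remain.
P0 = {2,4,6} | {1,3}.
Split {2,4,6} by δ(·,x) → {2,6} and {4}.
Refine {2,6} on symbol y: members go to different blocks, giving {2} and {6}.
On input y, block {1,3} splits into {1} and {3}.
No further refinement is possible. Final partition (5 blocks): {2} | {1} | {4} | {6} | {3}.

5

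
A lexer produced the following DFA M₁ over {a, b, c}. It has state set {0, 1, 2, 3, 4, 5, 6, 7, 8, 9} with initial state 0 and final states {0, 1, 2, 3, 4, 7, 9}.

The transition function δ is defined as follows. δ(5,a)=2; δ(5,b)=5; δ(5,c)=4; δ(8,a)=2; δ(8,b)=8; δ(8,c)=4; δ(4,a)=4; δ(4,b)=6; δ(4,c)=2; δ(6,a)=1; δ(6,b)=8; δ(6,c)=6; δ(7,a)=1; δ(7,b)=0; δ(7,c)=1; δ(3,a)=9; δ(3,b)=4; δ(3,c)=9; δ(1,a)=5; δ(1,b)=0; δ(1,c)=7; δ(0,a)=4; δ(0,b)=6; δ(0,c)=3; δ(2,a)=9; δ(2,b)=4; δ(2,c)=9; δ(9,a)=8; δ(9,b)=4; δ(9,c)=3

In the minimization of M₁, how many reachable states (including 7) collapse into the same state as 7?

3

P0 = {0,1,2,3,4,7,9} | {5,6,8}.
Refine {0,1,2,3,4,7,9} on symbol a: members go to different blocks, giving {0,2,3,4,7} and {1,9}.
Refine {0,2,3,4,7} on symbol a: members go to different blocks, giving {2,3,7} and {0,4}.
Split {5,6,8} by δ(·,a) → {5,8} and {6}.
No further refinement is possible. Final partition (5 blocks): {2,3,7} | {5,8} | {1,9} | {0,4} | {6}.
The equivalence class containing 7 is {2,3,7}, of size 3.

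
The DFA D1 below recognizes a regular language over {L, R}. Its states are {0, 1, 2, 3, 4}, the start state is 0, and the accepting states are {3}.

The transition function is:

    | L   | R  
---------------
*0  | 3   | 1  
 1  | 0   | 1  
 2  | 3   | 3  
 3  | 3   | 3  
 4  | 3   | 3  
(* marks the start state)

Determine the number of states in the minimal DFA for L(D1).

3

States {2,4} cannot be reached from the start state, so discard them.
P0 = {3} | {0,1}.
On input L, block {0,1} splits into {0} and {1}.
The partition is now stable with 3 blocks: {3} | {0} | {1}.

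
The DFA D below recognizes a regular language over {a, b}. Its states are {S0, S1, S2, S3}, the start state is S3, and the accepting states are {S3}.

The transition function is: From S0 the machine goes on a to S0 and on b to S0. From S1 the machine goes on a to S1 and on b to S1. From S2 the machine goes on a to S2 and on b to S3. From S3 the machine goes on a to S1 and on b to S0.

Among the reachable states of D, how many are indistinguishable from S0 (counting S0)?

States {S2} cannot be reached from the start state, so discard them.
Start with accepting vs non-accepting: {S3} | {S0,S1}.
The partition is now stable with 2 blocks: {S3} | {S0,S1}.
The equivalence class containing S0 is {S0,S1}, of size 2.

2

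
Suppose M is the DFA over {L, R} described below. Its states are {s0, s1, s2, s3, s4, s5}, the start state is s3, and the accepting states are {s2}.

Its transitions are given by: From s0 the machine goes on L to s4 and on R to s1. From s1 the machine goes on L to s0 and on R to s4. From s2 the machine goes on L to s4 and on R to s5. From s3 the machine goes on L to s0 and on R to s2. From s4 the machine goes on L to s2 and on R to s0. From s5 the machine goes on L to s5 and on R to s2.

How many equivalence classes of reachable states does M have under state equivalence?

6

All states are reachable from the start state.
Start with accepting vs non-accepting: {s2} | {s0,s1,s3,s4,s5}.
Split {s0,s1,s3,s4,s5} by δ(·,L) → {s0,s1,s3,s5} and {s4}.
On input L, block {s0,s1,s3,s5} splits into {s1,s3,s5} and {s0}.
Refine {s1,s3,s5} on symbol L: members go to different blocks, giving {s1,s3} and {s5}.
Refine {s1,s3} on symbol R: members go to different blocks, giving {s1} and {s3}.
No further refinement is possible. Final partition (6 blocks): {s2} | {s1} | {s4} | {s0} | {s5} | {s3}.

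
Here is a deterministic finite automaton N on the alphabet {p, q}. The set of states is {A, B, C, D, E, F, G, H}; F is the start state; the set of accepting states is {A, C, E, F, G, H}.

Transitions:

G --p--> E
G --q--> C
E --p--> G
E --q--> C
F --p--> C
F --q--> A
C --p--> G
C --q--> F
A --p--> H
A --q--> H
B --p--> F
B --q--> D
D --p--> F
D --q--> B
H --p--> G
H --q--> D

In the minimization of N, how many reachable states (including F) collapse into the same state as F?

1

Every state is reachable, so we keep all 8.
Start with accepting vs non-accepting: {A,C,E,F,G,H} | {B,D}.
Refine {A,C,E,F,G,H} on symbol q: members go to different blocks, giving {A,C,E,F,G} and {H}.
Refine {A,C,E,F,G} on symbol p: members go to different blocks, giving {C,E,F,G} and {A}.
On input q, block {C,E,F,G} splits into {C,E,G} and {F}.
Split {C,E,G} by δ(·,q) → {E,G} and {C}.
No further refinement is possible. Final partition (6 blocks): {E,G} | {B,D} | {H} | {A} | {F} | {C}.
State F belongs to the block {F}, which has 1 states.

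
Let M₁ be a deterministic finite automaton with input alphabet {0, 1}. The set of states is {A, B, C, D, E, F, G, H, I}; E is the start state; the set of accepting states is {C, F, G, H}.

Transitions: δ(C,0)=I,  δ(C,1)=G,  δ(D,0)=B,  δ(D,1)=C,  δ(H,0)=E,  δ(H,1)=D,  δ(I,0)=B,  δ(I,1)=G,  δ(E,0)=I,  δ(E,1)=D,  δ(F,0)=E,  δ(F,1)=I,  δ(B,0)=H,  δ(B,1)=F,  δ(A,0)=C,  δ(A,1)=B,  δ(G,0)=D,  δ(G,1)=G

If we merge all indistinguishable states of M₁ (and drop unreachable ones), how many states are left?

5

Reachable states from the start: {B,C,D,E,F,G,H,I}. Unreachable: {A} — drop them.
P0 = {C,F,G,H} | {B,D,E,I}.
Split {C,F,G,H} by δ(·,1) → {C,G} and {F,H}.
On input 0, block {B,D,E,I} splits into {D,E,I} and {B}.
On input 0, block {D,E,I} splits into {D,I} and {E}.
No further refinement is possible. Final partition (5 blocks): {C,G} | {D,I} | {F,H} | {B} | {E}.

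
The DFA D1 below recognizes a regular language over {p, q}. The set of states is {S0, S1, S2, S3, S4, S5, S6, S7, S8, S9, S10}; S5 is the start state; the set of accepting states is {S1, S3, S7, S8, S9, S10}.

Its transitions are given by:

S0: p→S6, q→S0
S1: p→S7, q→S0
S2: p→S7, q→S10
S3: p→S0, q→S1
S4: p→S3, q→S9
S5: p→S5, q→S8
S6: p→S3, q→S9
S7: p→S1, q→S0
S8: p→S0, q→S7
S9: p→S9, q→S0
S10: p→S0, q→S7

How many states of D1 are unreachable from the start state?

Starting at S5 and following transitions, the reachable set is {S0, S1, S3, S5, S6, S7, S8, S9}. That leaves S2, S4, S10 unreachable — 3 in total.

3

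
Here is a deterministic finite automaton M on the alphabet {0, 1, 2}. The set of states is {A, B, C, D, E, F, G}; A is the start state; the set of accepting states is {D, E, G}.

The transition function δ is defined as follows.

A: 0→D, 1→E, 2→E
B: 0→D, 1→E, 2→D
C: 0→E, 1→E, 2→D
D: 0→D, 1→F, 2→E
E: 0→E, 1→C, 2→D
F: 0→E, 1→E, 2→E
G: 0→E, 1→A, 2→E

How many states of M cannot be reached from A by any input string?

No path from A leads to B, G; the other 5 states are all reachable.

2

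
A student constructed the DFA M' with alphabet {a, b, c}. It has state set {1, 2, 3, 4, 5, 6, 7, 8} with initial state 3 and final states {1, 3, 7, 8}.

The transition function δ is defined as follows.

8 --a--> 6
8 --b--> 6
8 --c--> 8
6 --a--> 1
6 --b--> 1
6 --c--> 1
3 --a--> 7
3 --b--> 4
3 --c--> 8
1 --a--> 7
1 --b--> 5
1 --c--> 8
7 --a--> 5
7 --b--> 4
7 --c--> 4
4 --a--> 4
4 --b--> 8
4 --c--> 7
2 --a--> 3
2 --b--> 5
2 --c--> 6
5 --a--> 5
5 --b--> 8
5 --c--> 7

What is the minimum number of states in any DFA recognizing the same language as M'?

States {2} cannot be reached from the start state, so discard them.
Initial partition by acceptance: {1,3,7,8} | {4,5,6}.
Split {1,3,7,8} by δ(·,a) → {1,3} and {7,8}.
Split {4,5,6} by δ(·,a) → {4,5} and {6}.
Refine {7,8} on symbol a: members go to different blocks, giving {7} and {8}.
The partition is now stable with 5 blocks: {1,3} | {4,5} | {7} | {6} | {8}.

5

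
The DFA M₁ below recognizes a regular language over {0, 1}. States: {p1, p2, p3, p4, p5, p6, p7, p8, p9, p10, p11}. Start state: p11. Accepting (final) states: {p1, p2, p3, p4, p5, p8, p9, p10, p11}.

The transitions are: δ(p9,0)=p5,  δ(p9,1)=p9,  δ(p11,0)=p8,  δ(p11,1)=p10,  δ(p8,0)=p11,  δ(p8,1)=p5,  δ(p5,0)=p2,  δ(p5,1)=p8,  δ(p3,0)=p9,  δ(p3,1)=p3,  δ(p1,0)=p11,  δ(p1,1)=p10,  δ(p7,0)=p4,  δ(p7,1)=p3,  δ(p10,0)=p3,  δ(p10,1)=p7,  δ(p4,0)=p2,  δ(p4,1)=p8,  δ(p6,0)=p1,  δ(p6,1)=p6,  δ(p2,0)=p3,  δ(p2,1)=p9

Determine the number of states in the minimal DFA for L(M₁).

Reachable states from the start: {p2,p3,p4,p5,p7,p8,p9,p10,p11}. Unreachable: {p1,p6} — drop them.
P0 = {p2,p3,p4,p5,p8,p9,p10,p11} | {p7}.
Refine {p2,p3,p4,p5,p8,p9,p10,p11} on symbol 1: members go to different blocks, giving {p2,p3,p4,p5,p8,p9,p11} and {p10}.
Refine {p2,p3,p4,p5,p8,p9,p11} on symbol 1: members go to different blocks, giving {p2,p3,p4,p5,p8,p9} and {p11}.
Refine {p2,p3,p4,p5,p8,p9} on symbol 0: members go to different blocks, giving {p2,p3,p4,p5,p9} and {p8}.
On input 1, block {p2,p3,p4,p5,p9} splits into {p2,p3,p9} and {p4,p5}.
On input 0, block {p2,p3,p9} splits into {p2,p3} and {p9}.
On input 0, block {p2,p3} splits into {p2} and {p3}.
No further refinement is possible. Final partition (8 blocks): {p2} | {p7} | {p10} | {p11} | {p8} | {p4,p5} | {p9} | {p3}.

8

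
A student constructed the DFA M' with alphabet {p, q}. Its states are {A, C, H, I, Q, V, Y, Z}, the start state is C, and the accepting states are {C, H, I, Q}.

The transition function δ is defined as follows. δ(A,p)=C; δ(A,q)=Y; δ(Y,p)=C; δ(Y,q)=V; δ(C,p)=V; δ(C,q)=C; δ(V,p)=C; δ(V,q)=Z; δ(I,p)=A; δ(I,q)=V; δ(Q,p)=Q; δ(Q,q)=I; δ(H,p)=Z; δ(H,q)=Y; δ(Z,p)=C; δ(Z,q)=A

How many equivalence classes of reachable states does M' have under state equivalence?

2

First remove the unreachable states {H,I,Q}; 5 states remain.
Initial partition by acceptance: {C} | {A,V,Y,Z}.
The partition is now stable with 2 blocks: {C} | {A,V,Y,Z}.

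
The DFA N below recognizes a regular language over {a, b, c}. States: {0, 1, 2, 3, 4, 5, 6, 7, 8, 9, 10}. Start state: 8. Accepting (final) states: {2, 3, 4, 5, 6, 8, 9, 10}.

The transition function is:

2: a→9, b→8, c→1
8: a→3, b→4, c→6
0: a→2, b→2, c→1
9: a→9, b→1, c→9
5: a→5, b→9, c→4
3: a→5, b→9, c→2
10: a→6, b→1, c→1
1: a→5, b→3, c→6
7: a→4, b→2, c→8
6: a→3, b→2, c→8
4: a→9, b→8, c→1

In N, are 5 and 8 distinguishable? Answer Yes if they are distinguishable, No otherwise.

Reachable states from the start: {1,2,3,4,5,6,8,9}. Unreachable: {0,7,10} — drop them.
Start with accepting vs non-accepting: {2,3,4,5,6,8,9} | {1}.
Refine {2,3,4,5,6,8,9} on symbol b: members go to different blocks, giving {2,3,4,5,6,8} and {9}.
Refine {2,3,4,5,6,8} on symbol a: members go to different blocks, giving {3,5,6,8} and {2,4}.
Split {3,5,6,8} by δ(·,b) → {3,5} and {6,8}.
Stable partition: {3,5} | {1} | {9} | {2,4} | {6,8} — 5 equivalence classes.
5 and 8 end up in different blocks, so they are distinguishable. For instance, the string 'bb' is accepted from only 8.

Yes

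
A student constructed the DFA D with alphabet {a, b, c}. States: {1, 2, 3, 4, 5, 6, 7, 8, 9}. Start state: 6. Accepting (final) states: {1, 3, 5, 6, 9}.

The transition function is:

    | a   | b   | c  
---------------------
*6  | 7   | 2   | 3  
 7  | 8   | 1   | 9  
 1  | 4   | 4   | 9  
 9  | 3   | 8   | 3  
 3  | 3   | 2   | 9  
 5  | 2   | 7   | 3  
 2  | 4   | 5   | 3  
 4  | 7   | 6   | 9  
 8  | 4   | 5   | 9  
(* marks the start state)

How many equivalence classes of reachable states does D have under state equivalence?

P0 = {1,3,5,6,9} | {2,4,7,8}.
On input a, block {1,3,5,6,9} splits into {1,5,6} and {3,9}.
No further refinement is possible. Final partition (3 blocks): {1,5,6} | {2,4,7,8} | {3,9}.

3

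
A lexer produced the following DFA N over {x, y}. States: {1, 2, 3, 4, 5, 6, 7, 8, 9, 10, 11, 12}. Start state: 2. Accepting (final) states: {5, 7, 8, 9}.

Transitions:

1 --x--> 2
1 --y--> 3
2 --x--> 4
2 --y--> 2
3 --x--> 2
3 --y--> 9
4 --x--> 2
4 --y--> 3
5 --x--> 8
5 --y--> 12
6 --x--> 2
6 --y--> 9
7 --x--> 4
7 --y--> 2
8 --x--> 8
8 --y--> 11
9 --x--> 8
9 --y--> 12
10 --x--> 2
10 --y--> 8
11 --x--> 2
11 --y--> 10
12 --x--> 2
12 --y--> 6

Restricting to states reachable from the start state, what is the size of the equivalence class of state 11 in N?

Reachable states from the start: {2,3,4,6,8,9,10,11,12}. Unreachable: {1,5,7} — drop them.
Start with accepting vs non-accepting: {8,9} | {2,3,4,6,10,11,12}.
On input y, block {2,3,4,6,10,11,12} splits into {2,4,11,12} and {3,6,10}.
On input y, block {2,4,11,12} splits into {4,11,12} and {2}.
The partition is now stable with 4 blocks: {8,9} | {4,11,12} | {3,6,10} | {2}.
State 11 belongs to the block {4,11,12}, which has 3 states.

3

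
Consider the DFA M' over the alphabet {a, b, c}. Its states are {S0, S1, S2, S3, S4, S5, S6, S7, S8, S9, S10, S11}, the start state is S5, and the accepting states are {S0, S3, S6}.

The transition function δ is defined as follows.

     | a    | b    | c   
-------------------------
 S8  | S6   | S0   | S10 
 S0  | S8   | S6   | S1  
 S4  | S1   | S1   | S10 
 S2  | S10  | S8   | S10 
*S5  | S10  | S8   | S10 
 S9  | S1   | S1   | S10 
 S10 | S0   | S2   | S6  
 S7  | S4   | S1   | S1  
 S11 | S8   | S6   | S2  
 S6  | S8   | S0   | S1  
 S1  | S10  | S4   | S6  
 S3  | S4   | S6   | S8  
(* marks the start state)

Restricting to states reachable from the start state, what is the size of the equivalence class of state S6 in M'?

2

Reachable states from the start: {S0,S1,S2,S4,S5,S6,S8,S10}. Unreachable: {S3,S7,S9,S11} — drop them.
P0 = {S0,S6} | {S1,S2,S4,S5,S8,S10}.
Split {S1,S2,S4,S5,S8,S10} by δ(·,a) → {S1,S2,S4,S5} and {S8,S10}.
Refine {S1,S2,S4,S5} on symbol a: members go to different blocks, giving {S1,S2,S5} and {S4}.
Split {S1,S2,S5} by δ(·,b) → {S2,S5} and {S1}.
On input b, block {S8,S10} splits into {S8} and {S10}.
No further refinement is possible. Final partition (6 blocks): {S0,S6} | {S2,S5} | {S8} | {S4} | {S1} | {S10}.
The equivalence class containing S6 is {S0,S6}, of size 2.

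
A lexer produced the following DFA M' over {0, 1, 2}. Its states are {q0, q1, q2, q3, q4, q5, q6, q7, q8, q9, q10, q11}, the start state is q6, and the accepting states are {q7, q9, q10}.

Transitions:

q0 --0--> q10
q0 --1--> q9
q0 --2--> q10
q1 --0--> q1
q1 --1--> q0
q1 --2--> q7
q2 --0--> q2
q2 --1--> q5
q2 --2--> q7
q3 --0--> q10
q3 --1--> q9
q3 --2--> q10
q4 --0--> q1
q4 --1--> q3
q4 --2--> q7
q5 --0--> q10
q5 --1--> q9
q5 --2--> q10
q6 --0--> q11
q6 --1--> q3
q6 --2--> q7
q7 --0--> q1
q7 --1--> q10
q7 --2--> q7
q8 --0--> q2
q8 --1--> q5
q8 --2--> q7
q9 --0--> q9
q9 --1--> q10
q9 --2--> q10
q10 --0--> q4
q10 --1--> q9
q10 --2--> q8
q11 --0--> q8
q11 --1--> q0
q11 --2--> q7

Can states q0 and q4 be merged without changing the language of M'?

No

All states are reachable from the start state.
Initial partition by acceptance: {q7,q9,q10} | {q0,q1,q2,q3,q4,q5,q6,q8,q11}.
On input 0, block {q7,q9,q10} splits into {q7,q10} and {q9}.
Split {q7,q10} by δ(·,1) → {q7} and {q10}.
On input 0, block {q0,q1,q2,q3,q4,q5,q6,q8,q11} splits into {q1,q2,q4,q6,q8,q11} and {q0,q3,q5}.
No further refinement is possible. Final partition (5 blocks): {q7} | {q1,q2,q4,q6,q8,q11} | {q9} | {q10} | {q0,q3,q5}.
q0 and q4 end up in different blocks, so they are distinguishable. For instance, the string '0' is accepted from only q0.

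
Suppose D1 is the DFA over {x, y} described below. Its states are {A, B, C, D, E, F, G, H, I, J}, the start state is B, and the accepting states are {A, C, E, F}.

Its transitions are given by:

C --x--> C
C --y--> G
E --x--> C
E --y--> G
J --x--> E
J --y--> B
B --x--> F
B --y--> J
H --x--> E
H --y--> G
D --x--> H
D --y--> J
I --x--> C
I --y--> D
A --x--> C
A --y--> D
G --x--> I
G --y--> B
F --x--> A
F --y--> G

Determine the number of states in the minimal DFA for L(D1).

4

Initial partition by acceptance: {A,C,E,F} | {B,D,G,H,I,J}.
On input x, block {B,D,G,H,I,J} splits into {B,H,I,J} and {D,G}.
Split {B,H,I,J} by δ(·,y) → {B,J} and {H,I}.
No further refinement is possible. Final partition (4 blocks): {A,C,E,F} | {B,J} | {D,G} | {H,I}.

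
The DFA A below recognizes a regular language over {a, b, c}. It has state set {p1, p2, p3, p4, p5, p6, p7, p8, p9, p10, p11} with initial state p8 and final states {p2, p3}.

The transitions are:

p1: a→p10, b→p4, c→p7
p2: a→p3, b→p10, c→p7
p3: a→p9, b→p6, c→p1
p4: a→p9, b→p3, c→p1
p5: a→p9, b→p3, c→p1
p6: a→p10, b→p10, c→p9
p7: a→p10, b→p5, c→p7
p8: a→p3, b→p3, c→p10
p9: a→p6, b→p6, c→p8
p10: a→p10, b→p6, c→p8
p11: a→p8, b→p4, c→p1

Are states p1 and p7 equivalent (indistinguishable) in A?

Reachable states from the start: {p1,p3,p4,p5,p6,p7,p8,p9,p10}. Unreachable: {p2,p11} — drop them.
Start with accepting vs non-accepting: {p3} | {p1,p4,p5,p6,p7,p8,p9,p10}.
Refine {p1,p4,p5,p6,p7,p8,p9,p10} on symbol a: members go to different blocks, giving {p1,p4,p5,p6,p7,p9,p10} and {p8}.
On input b, block {p1,p4,p5,p6,p7,p9,p10} splits into {p1,p6,p7,p9,p10} and {p4,p5}.
Refine {p1,p6,p7,p9,p10} on symbol b: members go to different blocks, giving {p6,p9,p10} and {p1,p7}.
Refine {p6,p9,p10} on symbol c: members go to different blocks, giving {p9,p10} and {p6}.
Split {p9,p10} by δ(·,a) → {p9} and {p10}.
Stable partition: {p3} | {p9} | {p8} | {p4,p5} | {p1,p7} | {p6} | {p10} — 7 equivalence classes.
p1 and p7 lie in the same block of the stable partition, so they are equivalent — no string distinguishes them.

Yes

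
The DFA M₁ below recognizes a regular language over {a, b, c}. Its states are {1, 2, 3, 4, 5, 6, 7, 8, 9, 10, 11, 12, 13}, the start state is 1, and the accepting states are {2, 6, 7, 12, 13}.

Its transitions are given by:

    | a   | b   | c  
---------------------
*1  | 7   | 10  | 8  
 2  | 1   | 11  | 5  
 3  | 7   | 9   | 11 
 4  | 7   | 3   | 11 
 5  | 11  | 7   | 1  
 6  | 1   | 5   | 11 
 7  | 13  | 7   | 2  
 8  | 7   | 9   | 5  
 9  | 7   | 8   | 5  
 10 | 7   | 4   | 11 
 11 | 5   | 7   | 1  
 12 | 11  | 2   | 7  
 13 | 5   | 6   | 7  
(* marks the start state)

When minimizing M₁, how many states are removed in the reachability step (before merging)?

BFS from 1 reaches {1, 2, 3, 4, 5, 6, 7, 8, 9, 10, 11, 13}; the 1 state(s) 12 are never visited.

1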